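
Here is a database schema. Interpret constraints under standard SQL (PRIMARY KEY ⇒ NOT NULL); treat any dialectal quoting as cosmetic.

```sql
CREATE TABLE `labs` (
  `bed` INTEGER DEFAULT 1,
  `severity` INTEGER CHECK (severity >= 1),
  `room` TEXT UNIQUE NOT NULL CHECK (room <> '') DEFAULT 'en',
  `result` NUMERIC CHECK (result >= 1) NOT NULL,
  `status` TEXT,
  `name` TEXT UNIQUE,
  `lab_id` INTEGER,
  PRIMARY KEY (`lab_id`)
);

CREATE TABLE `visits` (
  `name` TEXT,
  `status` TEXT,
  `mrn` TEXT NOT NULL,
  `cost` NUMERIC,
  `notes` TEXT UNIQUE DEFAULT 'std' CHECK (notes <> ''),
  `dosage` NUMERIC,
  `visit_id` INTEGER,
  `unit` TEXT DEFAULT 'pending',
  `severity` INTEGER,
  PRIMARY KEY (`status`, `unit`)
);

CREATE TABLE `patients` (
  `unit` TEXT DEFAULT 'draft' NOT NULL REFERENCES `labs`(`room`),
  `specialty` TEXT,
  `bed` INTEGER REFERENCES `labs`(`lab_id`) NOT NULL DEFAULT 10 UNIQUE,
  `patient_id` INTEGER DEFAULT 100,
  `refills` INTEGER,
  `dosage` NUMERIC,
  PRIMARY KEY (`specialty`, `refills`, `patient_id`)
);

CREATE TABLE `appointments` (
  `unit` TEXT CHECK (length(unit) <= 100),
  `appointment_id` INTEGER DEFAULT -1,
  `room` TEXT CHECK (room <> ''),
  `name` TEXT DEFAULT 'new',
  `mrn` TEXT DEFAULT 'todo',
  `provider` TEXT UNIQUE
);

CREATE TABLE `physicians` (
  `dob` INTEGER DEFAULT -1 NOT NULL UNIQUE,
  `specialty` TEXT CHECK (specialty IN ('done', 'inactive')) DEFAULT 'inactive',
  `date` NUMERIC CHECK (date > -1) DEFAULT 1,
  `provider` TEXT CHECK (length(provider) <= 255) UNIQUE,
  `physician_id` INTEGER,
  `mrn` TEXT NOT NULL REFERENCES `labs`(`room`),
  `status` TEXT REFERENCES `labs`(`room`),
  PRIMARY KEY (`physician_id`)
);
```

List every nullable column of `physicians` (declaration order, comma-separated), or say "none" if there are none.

specialty, date, provider, status

- dob: declared NOT NULL → not nullable.
- specialty: CHECK does not forbid NULL (a CHECK constraint passes when its expression is NULL) → nullable.
- date: CHECK does not forbid NULL (a CHECK constraint passes when its expression is NULL) → nullable.
- provider: CHECK does not forbid NULL (a CHECK constraint passes when its expression is NULL) → nullable.
- physician_id: part of the PRIMARY KEY, which implies NOT NULL → not nullable.
- mrn: declared NOT NULL → not nullable.
- status: a foreign key column may be NULL unless separately constrained → nullable.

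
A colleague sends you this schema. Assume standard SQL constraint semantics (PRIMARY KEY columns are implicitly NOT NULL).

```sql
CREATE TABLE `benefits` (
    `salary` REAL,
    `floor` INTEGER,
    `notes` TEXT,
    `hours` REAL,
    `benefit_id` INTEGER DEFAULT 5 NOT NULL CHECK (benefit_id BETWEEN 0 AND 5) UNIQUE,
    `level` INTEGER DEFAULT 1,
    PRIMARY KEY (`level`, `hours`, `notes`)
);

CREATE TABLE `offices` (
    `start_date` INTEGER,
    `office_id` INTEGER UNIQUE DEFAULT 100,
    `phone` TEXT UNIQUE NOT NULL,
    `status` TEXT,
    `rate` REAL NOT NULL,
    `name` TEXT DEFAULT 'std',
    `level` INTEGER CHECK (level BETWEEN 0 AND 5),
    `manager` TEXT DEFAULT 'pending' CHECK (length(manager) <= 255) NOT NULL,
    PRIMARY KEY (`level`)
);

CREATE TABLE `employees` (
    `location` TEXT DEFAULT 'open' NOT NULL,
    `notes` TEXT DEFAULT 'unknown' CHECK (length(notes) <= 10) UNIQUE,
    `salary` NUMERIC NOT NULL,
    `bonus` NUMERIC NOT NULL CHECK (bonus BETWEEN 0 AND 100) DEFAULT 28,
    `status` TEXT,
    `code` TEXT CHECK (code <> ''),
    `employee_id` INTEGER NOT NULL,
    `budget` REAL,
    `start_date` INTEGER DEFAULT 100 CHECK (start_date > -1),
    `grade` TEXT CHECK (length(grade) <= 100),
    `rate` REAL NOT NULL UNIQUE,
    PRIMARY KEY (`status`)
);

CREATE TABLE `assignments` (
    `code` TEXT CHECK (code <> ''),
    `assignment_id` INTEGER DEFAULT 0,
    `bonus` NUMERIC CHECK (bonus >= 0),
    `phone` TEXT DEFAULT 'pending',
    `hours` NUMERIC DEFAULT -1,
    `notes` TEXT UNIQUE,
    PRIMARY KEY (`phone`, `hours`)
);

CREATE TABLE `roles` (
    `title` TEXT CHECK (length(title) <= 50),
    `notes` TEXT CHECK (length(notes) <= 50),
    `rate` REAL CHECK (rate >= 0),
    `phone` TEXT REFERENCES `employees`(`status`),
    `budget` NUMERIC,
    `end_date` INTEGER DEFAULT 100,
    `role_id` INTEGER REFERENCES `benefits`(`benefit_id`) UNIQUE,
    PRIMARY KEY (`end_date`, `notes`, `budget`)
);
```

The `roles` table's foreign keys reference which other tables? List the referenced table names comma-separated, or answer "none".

employees, benefits

- phone REFERENCES employees(status).
- role_id REFERENCES benefits(benefit_id).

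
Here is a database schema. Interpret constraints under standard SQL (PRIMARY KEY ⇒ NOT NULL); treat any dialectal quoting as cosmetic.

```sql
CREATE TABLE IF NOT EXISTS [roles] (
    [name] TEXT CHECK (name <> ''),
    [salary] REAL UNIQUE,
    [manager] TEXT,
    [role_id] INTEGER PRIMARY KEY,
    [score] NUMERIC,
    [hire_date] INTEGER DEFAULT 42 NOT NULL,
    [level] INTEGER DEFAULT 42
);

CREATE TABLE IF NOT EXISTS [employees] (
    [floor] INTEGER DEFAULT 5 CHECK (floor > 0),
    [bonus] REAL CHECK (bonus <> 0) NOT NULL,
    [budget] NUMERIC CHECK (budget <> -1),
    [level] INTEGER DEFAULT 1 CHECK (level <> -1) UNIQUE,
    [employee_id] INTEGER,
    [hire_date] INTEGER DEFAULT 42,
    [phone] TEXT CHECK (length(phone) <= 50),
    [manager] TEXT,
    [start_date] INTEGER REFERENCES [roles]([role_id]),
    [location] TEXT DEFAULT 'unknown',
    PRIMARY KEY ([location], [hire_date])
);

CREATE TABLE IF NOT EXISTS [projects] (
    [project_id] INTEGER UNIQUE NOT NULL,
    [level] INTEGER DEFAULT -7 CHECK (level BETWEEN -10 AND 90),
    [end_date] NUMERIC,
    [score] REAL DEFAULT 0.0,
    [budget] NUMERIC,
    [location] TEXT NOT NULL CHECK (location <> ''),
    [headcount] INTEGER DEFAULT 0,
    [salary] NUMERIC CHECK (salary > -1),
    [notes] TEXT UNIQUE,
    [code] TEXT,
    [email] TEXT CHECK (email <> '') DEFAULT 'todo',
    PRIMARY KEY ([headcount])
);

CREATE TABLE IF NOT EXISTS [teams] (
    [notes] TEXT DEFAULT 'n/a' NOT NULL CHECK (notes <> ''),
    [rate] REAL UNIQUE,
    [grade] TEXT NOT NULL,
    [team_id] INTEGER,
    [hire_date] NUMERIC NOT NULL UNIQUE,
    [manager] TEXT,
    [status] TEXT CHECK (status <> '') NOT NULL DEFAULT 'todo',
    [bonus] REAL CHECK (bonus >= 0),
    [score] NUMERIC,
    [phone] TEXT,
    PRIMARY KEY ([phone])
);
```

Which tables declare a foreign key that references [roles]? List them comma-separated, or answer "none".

employees

- employees.start_date references roles(role_id).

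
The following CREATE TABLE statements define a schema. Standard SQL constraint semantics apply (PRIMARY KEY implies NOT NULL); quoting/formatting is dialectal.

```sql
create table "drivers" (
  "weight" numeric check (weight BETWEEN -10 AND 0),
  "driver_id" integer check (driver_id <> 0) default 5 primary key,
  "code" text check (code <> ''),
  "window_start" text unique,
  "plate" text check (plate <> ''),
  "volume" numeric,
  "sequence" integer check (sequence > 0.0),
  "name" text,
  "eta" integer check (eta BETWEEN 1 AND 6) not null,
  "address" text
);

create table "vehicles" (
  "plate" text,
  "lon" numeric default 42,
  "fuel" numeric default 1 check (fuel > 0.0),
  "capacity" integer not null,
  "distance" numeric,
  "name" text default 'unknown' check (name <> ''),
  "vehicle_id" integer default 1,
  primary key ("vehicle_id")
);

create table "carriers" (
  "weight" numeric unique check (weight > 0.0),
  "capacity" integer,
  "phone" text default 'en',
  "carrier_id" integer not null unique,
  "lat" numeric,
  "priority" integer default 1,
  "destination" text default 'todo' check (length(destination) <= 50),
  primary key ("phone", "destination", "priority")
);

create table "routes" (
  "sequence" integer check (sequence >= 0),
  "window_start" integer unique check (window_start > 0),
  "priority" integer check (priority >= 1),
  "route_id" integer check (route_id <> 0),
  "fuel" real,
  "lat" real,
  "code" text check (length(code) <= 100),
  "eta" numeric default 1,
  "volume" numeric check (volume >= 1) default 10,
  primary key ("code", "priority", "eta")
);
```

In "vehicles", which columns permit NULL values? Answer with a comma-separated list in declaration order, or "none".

plate, lon, fuel, distance, name

- plate: no NOT NULL constraint applies → nullable.
- lon: DEFAULT only fills an omitted column; an explicit NULL is still allowed → nullable.
- fuel: CHECK does not forbid NULL (a CHECK constraint passes when its expression is NULL) → nullable.
- capacity: declared NOT NULL → not nullable.
- distance: no NOT NULL constraint applies → nullable.
- name: CHECK does not forbid NULL (a CHECK constraint passes when its expression is NULL) → nullable.
- vehicle_id: part of the PRIMARY KEY, which implies NOT NULL → not nullable.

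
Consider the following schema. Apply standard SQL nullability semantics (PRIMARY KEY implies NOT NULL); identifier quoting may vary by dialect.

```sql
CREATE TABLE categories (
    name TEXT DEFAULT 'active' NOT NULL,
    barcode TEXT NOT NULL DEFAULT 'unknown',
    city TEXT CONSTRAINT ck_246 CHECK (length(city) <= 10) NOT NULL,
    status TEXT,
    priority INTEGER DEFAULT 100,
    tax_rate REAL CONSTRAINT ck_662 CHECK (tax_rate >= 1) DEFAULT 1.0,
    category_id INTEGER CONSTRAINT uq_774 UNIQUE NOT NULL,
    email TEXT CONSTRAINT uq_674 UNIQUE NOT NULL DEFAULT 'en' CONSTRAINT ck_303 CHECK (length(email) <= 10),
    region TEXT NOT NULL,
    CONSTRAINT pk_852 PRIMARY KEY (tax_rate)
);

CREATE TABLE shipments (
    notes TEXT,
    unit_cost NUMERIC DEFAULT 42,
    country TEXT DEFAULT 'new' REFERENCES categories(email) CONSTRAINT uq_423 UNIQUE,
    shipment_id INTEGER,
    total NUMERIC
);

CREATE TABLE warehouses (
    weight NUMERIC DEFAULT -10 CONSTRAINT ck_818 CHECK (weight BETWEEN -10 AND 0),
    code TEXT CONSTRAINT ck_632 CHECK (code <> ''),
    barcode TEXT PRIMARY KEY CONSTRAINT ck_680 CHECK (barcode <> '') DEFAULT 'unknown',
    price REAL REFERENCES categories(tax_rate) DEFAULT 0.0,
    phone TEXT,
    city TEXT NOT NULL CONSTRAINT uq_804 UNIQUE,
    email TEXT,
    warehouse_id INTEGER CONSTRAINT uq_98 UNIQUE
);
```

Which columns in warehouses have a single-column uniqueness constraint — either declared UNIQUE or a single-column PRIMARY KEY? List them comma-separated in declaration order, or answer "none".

- weight: no UNIQUE or single-column PK constraint.
- code: no UNIQUE or single-column PK constraint.
- barcode: single-column PRIMARY KEY → unique.
- price: no UNIQUE or single-column PK constraint.
- phone: no UNIQUE or single-column PK constraint.
- city: declared UNIQUE → unique.
- email: no UNIQUE or single-column PK constraint.
- warehouse_id: declared UNIQUE → unique.

barcode, city, warehouse_id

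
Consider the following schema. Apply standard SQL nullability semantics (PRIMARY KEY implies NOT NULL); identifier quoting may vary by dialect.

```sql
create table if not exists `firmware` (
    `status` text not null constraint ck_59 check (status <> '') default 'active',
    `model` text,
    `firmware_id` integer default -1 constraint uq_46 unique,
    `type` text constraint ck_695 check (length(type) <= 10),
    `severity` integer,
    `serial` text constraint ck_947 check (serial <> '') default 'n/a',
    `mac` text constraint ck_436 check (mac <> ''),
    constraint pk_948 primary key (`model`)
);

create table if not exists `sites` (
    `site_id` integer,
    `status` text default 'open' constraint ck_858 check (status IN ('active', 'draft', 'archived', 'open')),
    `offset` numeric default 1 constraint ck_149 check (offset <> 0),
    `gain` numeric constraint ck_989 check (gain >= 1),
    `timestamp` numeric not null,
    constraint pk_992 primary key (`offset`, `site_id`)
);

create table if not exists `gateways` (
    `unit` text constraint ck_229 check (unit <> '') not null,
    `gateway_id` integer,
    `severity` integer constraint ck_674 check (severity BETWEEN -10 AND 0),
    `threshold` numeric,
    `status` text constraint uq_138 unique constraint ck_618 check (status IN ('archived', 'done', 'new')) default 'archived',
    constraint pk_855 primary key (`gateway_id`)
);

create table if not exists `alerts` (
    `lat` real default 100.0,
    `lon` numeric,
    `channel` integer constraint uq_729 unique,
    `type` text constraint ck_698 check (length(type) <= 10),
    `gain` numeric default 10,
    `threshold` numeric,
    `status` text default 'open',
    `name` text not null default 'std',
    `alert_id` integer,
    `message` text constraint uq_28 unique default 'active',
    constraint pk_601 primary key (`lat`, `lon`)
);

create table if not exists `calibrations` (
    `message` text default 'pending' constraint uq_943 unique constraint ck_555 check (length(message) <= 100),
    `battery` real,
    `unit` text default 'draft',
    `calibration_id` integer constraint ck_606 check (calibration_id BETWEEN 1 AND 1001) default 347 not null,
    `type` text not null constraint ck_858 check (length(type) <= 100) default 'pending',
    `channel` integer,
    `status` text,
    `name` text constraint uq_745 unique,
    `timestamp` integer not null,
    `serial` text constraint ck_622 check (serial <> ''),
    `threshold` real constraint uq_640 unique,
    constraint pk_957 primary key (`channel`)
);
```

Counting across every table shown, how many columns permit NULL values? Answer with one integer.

24

firmware: 5 nullable (firmware_id, type, severity, serial, mac — PK (model) and explicit NOT NULL columns excluded).
sites: 2 nullable (status, gain — PK (offset, site_id) and explicit NOT NULL columns excluded).
gateways: 3 nullable (severity, threshold, status — PK (gateway_id) and explicit NOT NULL columns excluded).
alerts: 7 nullable (channel, type, gain, threshold, status, alert_id, message — PK (lat, lon) and explicit NOT NULL columns excluded).
calibrations: 7 nullable (message, battery, unit, status, name, serial, threshold — PK (channel) and explicit NOT NULL columns excluded).
Total: 5 + 2 + 3 + 7 + 7 = 24.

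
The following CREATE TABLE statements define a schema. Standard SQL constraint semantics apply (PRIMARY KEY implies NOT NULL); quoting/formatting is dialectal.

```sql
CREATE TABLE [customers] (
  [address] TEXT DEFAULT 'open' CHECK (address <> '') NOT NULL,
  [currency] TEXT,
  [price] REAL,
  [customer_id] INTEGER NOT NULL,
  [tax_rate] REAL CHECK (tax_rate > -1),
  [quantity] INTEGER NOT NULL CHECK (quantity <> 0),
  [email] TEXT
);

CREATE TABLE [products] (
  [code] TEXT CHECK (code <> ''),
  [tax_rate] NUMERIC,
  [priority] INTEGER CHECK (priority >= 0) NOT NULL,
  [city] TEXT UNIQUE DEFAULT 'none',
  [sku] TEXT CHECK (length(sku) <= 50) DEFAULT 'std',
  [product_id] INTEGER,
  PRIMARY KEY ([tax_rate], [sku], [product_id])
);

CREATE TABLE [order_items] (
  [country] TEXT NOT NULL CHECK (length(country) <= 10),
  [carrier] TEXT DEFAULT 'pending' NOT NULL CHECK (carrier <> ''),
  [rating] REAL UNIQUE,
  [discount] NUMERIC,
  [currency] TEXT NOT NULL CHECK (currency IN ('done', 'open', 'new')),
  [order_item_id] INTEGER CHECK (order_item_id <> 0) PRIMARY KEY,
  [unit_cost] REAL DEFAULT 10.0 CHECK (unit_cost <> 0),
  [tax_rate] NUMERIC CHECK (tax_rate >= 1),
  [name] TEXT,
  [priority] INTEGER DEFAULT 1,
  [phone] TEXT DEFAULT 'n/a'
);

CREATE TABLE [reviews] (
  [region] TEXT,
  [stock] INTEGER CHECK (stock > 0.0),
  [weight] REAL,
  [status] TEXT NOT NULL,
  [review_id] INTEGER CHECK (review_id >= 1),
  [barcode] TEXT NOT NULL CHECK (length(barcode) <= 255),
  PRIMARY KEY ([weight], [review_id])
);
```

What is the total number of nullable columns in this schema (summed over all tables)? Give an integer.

15

customers: 4 nullable (currency, price, tax_rate, email — PK none and explicit NOT NULL columns excluded).
products: 2 nullable (code, city — PK (tax_rate, sku, product_id) and explicit NOT NULL columns excluded).
order_items: 7 nullable (rating, discount, unit_cost, tax_rate, name, priority, phone — PK (order_item_id) and explicit NOT NULL columns excluded).
reviews: 2 nullable (region, stock — PK (weight, review_id) and explicit NOT NULL columns excluded).
Total: 4 + 2 + 7 + 2 = 15.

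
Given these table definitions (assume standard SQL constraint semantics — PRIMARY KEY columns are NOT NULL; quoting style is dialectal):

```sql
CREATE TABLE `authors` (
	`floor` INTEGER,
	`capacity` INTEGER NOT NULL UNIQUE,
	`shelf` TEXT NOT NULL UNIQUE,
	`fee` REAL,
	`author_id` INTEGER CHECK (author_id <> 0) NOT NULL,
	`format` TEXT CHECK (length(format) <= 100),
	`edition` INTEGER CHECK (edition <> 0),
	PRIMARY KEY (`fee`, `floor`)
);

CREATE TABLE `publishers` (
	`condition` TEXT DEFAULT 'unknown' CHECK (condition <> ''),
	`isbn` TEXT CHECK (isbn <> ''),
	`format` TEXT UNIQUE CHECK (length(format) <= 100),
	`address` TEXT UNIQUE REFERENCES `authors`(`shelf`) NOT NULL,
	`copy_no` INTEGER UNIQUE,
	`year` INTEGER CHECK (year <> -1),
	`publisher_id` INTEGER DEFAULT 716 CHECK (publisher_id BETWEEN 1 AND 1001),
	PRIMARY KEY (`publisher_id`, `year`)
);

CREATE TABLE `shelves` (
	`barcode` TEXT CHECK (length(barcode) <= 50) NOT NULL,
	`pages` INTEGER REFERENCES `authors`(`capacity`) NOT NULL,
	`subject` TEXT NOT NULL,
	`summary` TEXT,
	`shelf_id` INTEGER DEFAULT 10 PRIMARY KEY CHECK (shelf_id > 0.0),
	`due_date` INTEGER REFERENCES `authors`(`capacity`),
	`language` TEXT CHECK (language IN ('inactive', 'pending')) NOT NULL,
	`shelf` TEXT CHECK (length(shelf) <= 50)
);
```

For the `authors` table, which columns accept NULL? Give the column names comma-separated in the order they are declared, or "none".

format, edition

- floor: part of the PRIMARY KEY, which implies NOT NULL → not nullable.
- capacity: declared NOT NULL → not nullable.
- shelf: declared NOT NULL → not nullable.
- fee: part of the PRIMARY KEY, which implies NOT NULL → not nullable.
- author_id: declared NOT NULL → not nullable.
- format: CHECK does not forbid NULL (a CHECK constraint passes when its expression is NULL) → nullable.
- edition: CHECK does not forbid NULL (a CHECK constraint passes when its expression is NULL) → nullable.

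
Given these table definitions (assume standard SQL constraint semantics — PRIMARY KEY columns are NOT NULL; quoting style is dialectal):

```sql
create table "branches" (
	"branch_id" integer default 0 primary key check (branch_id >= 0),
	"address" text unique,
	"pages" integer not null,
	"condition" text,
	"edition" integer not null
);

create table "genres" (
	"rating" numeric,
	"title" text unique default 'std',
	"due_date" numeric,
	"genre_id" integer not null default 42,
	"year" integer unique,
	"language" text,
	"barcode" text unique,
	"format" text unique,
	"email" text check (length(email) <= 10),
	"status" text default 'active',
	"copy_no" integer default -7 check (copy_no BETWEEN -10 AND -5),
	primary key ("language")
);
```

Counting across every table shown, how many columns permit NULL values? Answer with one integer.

11

branches: 2 nullable (address, condition — PK (branch_id) and explicit NOT NULL columns excluded).
genres: 9 nullable (rating, title, due_date, year, barcode, format, email, status, copy_no — PK (language) and explicit NOT NULL columns excluded).
Total: 2 + 9 = 11.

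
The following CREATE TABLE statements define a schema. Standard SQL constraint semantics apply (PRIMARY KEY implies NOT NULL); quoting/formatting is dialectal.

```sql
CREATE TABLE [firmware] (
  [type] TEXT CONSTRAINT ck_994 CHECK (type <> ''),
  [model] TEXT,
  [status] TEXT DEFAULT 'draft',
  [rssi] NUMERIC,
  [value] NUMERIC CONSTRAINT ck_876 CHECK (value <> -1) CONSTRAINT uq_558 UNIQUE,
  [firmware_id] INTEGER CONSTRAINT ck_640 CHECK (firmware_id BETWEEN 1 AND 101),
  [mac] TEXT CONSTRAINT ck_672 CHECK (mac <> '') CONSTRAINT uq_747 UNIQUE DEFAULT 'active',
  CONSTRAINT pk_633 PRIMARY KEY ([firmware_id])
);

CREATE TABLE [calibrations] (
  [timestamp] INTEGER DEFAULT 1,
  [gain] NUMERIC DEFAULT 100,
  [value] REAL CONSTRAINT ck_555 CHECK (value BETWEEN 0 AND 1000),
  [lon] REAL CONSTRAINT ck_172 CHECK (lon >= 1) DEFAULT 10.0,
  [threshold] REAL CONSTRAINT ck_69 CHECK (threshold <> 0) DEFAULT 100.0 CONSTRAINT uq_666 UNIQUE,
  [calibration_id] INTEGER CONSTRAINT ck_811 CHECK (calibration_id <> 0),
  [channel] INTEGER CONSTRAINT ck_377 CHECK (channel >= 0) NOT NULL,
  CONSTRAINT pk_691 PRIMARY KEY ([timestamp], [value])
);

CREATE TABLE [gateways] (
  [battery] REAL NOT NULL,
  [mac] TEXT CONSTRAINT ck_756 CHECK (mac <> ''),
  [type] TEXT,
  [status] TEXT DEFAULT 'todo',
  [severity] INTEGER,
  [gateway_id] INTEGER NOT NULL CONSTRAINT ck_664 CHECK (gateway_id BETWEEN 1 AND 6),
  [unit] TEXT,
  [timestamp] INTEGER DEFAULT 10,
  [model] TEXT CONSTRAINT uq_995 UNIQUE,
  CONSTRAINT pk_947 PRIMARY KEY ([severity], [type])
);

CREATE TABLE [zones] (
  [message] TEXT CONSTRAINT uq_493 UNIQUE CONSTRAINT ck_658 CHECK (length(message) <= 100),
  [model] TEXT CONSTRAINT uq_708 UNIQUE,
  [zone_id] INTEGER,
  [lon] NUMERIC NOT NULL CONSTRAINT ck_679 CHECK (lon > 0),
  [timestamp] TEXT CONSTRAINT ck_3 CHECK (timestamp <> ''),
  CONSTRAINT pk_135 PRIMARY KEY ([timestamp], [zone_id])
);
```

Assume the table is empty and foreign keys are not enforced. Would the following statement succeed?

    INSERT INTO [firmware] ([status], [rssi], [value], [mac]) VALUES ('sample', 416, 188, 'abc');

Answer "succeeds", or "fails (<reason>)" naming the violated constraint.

firmware_id is omitted from the column list and has no DEFAULT, so it would receive NULL.
But firmware_id is part of the PRIMARY KEY (implied NOT NULL).

fails (NOT NULL on firmware_id)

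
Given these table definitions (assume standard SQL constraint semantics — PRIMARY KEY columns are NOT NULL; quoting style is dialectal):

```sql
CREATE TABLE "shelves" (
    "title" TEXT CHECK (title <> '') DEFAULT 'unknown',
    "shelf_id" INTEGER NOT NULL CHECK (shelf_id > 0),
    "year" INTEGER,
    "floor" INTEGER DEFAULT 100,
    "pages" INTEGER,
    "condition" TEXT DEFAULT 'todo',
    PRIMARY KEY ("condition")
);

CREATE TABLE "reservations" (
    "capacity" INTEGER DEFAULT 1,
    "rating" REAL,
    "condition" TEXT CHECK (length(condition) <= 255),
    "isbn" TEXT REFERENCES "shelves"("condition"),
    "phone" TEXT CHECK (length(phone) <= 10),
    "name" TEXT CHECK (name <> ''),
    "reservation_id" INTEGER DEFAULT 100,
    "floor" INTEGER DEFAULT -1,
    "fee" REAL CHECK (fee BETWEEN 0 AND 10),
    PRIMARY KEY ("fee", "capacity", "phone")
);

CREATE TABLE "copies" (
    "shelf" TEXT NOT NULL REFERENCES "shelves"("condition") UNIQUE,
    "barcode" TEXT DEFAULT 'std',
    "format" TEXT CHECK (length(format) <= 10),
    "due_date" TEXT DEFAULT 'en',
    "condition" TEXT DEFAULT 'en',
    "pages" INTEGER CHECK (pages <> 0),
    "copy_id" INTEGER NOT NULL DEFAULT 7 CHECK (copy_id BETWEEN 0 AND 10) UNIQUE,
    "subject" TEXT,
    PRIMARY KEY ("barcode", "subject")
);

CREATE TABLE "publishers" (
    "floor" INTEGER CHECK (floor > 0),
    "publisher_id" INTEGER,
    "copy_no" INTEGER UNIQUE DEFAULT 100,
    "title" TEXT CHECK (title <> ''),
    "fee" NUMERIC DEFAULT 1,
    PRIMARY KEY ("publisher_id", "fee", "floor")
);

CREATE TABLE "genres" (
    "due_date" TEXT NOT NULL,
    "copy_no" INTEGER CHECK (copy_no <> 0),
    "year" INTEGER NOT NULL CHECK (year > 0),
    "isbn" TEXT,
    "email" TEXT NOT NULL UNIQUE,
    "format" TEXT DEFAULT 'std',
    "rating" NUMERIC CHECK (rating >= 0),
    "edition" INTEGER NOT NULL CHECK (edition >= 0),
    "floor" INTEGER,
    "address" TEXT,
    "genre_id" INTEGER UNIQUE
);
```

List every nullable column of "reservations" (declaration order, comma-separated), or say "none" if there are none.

rating, condition, isbn, name, reservation_id, floor

- capacity: part of the PRIMARY KEY, which implies NOT NULL → not nullable.
- rating: no NOT NULL constraint applies → nullable.
- condition: CHECK does not forbid NULL (a CHECK constraint passes when its expression is NULL) → nullable.
- isbn: a foreign key column may be NULL unless separately constrained → nullable.
- phone: part of the PRIMARY KEY, which implies NOT NULL → not nullable.
- name: CHECK does not forbid NULL (a CHECK constraint passes when its expression is NULL) → nullable.
- reservation_id: DEFAULT only fills an omitted column; an explicit NULL is still allowed → nullable.
- floor: DEFAULT only fills an omitted column; an explicit NULL is still allowed → nullable.
- fee: part of the PRIMARY KEY, which implies NOT NULL → not nullable.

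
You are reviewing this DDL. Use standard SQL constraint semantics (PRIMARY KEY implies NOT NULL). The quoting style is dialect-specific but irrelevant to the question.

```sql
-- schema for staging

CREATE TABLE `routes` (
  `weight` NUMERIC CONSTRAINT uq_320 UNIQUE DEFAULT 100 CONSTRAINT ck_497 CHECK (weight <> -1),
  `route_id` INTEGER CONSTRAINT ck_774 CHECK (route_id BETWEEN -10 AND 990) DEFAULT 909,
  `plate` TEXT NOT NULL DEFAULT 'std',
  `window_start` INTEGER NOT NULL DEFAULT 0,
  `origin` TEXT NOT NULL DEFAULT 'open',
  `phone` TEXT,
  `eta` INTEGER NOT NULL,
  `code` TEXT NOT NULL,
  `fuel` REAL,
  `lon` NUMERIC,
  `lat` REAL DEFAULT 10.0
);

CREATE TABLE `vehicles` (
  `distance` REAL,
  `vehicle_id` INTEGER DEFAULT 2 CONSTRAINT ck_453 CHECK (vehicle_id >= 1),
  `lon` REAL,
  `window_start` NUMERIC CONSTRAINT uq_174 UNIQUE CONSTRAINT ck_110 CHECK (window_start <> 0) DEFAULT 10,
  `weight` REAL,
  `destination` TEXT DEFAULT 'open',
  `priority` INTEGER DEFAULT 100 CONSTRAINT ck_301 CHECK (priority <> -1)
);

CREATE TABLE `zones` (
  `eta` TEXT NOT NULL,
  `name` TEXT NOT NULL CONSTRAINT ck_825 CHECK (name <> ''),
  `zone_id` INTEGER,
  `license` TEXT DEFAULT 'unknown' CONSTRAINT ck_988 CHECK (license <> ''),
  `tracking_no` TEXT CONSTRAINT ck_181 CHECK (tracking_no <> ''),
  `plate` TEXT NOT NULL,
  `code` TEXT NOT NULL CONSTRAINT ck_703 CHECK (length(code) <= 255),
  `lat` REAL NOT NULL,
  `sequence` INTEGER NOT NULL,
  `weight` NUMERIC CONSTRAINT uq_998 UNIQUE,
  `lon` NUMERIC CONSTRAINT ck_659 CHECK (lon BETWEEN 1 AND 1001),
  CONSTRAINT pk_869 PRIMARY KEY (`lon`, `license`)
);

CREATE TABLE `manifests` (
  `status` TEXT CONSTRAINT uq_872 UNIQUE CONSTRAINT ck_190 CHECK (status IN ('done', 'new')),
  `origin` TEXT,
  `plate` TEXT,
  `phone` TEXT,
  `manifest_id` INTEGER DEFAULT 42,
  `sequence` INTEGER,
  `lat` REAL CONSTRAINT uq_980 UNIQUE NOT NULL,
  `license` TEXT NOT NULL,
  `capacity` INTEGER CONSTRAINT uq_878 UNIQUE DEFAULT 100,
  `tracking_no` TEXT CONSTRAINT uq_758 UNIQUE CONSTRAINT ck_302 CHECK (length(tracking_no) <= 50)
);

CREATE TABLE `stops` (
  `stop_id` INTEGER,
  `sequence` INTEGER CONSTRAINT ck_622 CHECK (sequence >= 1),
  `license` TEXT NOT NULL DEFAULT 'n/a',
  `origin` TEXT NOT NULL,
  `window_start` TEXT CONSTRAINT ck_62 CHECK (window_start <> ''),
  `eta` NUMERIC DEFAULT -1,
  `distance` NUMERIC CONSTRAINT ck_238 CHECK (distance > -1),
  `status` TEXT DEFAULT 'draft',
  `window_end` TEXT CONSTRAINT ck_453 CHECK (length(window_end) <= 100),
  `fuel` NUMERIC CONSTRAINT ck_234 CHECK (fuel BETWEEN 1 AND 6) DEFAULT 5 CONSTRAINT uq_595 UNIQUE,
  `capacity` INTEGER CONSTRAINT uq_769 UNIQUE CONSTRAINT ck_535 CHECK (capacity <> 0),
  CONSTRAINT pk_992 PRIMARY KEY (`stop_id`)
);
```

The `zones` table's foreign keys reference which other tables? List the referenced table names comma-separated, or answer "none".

No column in zones has a REFERENCES clause.

none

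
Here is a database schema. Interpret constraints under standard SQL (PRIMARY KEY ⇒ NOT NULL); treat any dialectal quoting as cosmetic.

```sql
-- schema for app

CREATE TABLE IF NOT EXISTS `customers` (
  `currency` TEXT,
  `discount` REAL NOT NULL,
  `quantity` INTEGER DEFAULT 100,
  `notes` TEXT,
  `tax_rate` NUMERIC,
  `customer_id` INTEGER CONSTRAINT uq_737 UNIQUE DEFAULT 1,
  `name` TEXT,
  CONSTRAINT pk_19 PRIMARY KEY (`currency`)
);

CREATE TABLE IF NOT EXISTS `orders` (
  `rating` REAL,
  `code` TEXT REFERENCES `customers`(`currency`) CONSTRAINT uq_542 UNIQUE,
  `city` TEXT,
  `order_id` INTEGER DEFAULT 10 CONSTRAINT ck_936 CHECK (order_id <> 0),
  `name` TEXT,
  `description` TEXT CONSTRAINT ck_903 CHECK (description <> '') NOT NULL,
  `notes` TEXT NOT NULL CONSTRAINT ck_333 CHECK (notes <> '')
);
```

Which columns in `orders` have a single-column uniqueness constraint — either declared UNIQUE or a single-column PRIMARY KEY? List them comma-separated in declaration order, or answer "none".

- rating: no UNIQUE or single-column PK constraint.
- code: declared UNIQUE → unique.
- city: no UNIQUE or single-column PK constraint.
- order_id: no UNIQUE or single-column PK constraint.
- name: no UNIQUE or single-column PK constraint.
- description: no UNIQUE or single-column PK constraint.
- notes: no UNIQUE or single-column PK constraint.

code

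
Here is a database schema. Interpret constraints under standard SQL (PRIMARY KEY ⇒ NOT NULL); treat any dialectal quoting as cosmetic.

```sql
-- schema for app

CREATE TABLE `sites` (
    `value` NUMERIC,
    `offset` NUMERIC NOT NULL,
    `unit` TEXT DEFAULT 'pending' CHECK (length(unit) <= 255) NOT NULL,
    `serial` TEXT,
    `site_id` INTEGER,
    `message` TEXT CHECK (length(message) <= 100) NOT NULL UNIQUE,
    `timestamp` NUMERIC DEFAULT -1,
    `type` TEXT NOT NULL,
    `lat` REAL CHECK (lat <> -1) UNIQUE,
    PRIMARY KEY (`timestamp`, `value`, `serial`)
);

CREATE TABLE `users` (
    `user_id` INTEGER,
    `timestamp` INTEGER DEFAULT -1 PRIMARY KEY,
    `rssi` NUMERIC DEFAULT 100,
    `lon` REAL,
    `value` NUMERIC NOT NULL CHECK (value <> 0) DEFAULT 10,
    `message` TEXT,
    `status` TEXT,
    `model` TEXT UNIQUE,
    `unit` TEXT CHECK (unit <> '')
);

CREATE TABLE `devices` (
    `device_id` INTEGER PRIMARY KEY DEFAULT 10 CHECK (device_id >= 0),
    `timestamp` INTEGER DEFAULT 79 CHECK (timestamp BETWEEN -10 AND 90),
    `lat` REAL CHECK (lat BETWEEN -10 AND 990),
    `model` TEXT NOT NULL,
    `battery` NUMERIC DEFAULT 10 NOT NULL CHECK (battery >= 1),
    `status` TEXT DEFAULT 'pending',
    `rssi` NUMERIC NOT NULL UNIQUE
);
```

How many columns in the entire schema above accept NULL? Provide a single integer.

sites: 2 nullable (site_id, lat — PK (timestamp, value, serial) and explicit NOT NULL columns excluded).
users: 7 nullable (user_id, rssi, lon, message, status, model, unit — PK (timestamp) and explicit NOT NULL columns excluded).
devices: 3 nullable (timestamp, lat, status — PK (device_id) and explicit NOT NULL columns excluded).
Total: 2 + 7 + 3 = 12.

12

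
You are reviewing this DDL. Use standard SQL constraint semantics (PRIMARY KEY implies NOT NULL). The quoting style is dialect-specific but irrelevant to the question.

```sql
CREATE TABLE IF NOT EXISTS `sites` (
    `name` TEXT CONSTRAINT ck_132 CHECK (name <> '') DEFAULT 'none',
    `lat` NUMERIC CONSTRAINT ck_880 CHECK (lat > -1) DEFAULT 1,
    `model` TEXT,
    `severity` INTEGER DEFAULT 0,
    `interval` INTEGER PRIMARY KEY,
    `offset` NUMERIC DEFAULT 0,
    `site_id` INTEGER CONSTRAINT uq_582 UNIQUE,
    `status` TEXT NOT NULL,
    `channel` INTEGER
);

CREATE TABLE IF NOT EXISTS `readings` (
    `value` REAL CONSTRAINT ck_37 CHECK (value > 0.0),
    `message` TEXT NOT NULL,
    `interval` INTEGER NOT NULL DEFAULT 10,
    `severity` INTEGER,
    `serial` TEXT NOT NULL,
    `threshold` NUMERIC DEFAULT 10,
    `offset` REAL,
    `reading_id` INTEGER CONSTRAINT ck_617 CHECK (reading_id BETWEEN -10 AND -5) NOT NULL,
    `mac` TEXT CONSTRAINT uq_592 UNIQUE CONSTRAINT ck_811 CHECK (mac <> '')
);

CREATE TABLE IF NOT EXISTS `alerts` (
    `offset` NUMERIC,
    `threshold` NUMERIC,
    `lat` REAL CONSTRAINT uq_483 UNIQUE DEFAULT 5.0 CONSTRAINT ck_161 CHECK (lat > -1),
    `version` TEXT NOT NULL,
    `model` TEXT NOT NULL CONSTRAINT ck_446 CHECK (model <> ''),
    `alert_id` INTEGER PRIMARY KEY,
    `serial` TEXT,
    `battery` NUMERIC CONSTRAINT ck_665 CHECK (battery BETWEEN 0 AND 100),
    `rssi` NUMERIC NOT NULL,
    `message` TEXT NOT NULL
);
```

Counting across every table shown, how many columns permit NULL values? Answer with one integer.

17

sites: 7 nullable (name, lat, model, severity, offset, site_id, channel — PK (interval) and explicit NOT NULL columns excluded).
readings: 5 nullable (value, severity, threshold, offset, mac — PK none and explicit NOT NULL columns excluded).
alerts: 5 nullable (offset, threshold, lat, serial, battery — PK (alert_id) and explicit NOT NULL columns excluded).
Total: 7 + 5 + 5 = 17.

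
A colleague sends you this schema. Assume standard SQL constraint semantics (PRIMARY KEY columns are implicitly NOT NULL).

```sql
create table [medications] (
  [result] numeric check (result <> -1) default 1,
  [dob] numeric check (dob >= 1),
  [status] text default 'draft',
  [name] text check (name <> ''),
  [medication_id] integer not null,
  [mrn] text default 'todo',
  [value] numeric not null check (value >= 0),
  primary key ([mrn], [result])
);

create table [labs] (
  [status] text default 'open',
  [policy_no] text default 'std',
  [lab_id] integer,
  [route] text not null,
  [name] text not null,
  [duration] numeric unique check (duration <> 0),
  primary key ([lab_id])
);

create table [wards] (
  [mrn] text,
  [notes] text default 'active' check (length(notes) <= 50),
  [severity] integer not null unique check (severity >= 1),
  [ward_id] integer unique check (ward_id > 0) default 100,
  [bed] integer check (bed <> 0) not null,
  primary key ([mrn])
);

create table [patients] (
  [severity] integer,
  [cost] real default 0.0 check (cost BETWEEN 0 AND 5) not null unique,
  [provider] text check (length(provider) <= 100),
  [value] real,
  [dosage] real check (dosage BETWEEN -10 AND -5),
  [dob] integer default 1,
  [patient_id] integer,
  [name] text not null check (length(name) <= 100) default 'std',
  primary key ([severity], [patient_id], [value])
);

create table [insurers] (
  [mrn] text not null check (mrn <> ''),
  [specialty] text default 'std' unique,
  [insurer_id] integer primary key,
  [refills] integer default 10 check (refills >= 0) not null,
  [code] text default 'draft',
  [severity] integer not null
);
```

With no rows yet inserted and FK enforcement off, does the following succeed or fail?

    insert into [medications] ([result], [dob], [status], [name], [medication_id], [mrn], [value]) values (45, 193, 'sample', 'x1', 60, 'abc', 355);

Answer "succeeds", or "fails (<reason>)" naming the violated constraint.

NOT NULL columns: medication_id is supplied; mrn is supplied; result is supplied; value is supplied.
CHECK constraints: 45 satisfies (result <> -1); 193 satisfies (dob >= 1); 'x1' satisfies (name <> ''); 355 satisfies (value >= 0).
No constraint is violated.

succeeds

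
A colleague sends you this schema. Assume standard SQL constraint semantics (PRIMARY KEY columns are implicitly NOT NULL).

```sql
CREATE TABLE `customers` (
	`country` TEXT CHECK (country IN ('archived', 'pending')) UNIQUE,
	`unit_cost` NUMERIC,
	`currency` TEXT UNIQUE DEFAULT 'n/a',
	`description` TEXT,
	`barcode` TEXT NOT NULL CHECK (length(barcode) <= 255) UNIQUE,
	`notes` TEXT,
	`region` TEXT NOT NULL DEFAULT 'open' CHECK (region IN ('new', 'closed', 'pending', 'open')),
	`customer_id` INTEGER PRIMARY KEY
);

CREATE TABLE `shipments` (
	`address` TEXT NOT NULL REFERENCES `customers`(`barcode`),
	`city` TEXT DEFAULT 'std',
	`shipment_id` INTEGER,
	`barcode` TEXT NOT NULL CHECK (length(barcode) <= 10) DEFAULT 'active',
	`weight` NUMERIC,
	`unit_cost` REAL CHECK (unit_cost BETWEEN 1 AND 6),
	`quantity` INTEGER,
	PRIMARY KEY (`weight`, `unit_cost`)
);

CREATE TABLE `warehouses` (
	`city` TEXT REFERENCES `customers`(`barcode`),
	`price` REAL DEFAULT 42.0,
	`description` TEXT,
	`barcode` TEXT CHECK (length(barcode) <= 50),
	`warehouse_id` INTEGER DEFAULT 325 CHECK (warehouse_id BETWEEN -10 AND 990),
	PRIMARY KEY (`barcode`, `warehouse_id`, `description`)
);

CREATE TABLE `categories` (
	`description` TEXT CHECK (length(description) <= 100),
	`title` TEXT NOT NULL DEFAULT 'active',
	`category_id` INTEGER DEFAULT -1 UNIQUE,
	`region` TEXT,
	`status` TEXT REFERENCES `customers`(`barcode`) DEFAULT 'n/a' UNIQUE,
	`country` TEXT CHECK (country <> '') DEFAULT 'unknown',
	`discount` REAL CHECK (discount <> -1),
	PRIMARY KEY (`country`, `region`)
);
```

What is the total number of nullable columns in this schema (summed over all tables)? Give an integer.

customers: 5 nullable (country, unit_cost, currency, description, notes — PK (customer_id) and explicit NOT NULL columns excluded).
shipments: 3 nullable (city, shipment_id, quantity — PK (weight, unit_cost) and explicit NOT NULL columns excluded).
warehouses: 2 nullable (city, price — PK (barcode, warehouse_id, description) and explicit NOT NULL columns excluded).
categories: 4 nullable (description, category_id, status, discount — PK (country, region) and explicit NOT NULL columns excluded).
Total: 5 + 3 + 2 + 4 = 14.

14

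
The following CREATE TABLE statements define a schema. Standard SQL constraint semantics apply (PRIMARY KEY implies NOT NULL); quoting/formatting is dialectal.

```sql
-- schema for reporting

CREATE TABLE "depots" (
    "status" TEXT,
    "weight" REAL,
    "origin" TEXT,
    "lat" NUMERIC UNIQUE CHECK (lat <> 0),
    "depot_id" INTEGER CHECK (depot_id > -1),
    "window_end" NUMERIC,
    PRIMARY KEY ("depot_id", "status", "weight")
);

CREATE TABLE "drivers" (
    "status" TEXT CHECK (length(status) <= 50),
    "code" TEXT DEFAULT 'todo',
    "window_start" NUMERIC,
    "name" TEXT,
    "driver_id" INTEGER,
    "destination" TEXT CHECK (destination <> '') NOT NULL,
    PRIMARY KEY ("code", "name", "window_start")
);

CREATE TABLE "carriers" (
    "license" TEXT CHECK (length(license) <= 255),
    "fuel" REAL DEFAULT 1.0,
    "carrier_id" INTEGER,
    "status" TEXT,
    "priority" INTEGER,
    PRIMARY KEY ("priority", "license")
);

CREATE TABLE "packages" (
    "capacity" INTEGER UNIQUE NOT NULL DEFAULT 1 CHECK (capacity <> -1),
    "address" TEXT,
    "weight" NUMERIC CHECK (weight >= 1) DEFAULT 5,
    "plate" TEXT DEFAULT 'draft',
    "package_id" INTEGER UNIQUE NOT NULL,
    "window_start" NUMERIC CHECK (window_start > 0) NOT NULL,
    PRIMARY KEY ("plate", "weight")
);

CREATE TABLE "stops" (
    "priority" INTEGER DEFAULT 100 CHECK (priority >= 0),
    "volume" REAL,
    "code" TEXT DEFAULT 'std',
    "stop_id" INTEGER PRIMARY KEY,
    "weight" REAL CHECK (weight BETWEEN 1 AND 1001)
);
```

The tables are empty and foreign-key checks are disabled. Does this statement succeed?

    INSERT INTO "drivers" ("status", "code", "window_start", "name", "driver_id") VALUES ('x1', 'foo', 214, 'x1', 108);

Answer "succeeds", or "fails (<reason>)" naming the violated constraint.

destination is omitted from the column list and has no DEFAULT, so it would receive NULL.
But destination is declared NOT NULL.

fails (NOT NULL on destination)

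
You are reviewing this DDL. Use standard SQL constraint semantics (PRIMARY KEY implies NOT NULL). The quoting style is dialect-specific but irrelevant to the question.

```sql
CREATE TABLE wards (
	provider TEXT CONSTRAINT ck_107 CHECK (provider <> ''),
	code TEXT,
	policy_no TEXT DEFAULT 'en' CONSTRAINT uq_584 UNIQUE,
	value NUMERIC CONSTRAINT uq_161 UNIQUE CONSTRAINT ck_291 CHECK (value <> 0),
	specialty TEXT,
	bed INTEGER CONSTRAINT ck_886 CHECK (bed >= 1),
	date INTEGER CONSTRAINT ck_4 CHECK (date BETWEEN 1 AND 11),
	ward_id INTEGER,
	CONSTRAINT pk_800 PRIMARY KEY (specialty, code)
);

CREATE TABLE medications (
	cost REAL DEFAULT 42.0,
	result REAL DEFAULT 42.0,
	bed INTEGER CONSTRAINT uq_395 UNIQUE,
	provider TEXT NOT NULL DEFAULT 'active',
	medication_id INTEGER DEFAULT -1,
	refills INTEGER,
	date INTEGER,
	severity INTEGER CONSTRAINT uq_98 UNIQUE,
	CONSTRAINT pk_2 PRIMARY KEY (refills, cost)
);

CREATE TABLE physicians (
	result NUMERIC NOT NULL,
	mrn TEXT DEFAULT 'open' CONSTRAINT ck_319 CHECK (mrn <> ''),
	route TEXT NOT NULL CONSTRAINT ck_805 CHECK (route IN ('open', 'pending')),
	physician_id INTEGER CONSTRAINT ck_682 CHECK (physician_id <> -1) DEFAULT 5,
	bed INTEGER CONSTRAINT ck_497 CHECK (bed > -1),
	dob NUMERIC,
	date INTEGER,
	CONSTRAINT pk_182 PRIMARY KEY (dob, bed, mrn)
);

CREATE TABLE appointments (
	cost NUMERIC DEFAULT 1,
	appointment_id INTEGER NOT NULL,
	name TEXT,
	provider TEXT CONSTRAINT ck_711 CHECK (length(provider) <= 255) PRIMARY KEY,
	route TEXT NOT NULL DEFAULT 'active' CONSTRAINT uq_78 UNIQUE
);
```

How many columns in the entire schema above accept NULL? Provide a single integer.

15

wards: 6 nullable (provider, policy_no, value, bed, date, ward_id — PK (specialty, code) and explicit NOT NULL columns excluded).
medications: 5 nullable (result, bed, medication_id, date, severity — PK (refills, cost) and explicit NOT NULL columns excluded).
physicians: 2 nullable (physician_id, date — PK (dob, bed, mrn) and explicit NOT NULL columns excluded).
appointments: 2 nullable (cost, name — PK (provider) and explicit NOT NULL columns excluded).
Total: 6 + 5 + 2 + 2 = 15.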